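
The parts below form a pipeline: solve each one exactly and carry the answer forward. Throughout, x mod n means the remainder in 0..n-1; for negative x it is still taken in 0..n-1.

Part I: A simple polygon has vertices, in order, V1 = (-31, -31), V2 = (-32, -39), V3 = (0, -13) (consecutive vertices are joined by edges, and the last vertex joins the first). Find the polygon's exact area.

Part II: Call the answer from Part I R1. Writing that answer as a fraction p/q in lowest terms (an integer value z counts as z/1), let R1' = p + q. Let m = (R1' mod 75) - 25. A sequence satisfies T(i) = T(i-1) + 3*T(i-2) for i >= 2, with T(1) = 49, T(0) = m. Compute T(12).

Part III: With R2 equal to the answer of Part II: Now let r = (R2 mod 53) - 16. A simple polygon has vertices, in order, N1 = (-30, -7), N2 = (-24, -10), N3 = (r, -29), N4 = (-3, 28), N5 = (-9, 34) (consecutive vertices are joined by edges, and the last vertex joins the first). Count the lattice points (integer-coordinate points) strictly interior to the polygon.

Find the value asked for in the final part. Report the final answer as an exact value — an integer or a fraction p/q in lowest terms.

Part I: cross terms: (-31*-39 - -32*-31)=217, (-32*-13 - 0*-39)=416, (0*-31 - -31*-13)=-403; twice the area = |230| = 230; area = 115; answer 115
Part II: R1 = 115; threaded value p + q = 116; m = 16; T(2) = 1*(49) + 3*(16) = 97; iterating: T(2)=97, T(3)=244, T(4)=535, T(5)=1267, T(6)=2872, T(7)=6673, T(8)=15289, T(9)=35308, T(10)=81175, T(11)=187099, T(12)=430624; answer 430624
Part III: R2 = 430624; r = 36; cross terms: (-30*-10 - -24*-7)=132, (-24*-29 - 36*-10)=1056, (36*28 - -3*-29)=921, (-3*34 - -9*28)=150, (-9*-7 - -30*34)=1083; twice the area = |3342| = 3342; area = 1671; boundary points = 3 + 1 + 3 + 6 + 1 = 14; strictly interior points = area - boundary/2 + 1 = 1665; answer 1665

1665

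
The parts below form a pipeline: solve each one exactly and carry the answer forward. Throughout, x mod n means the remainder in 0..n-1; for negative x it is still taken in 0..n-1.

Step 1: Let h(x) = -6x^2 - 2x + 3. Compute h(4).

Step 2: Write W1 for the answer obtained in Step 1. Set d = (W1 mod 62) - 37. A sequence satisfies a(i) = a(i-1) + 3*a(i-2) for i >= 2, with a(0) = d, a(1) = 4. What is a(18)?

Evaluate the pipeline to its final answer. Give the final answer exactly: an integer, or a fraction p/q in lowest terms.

Step 1: -6*(4)^2 - 2*(4)^1 + 3 = (-96) + (-8) + (3) = -101; answer -101
Step 2: W1 = -101; d = -14; a(2) = 1*(4) + 3*(-14) = -38; iterating: a(2)=-38, a(3)=-26, a(4)=-140, a(5)=-218, a(6)=-638, a(7)=-1292, a(8)=-3206, a(9)=-7082, a(10)=-16700, a(11)=-37946, a(12)=-88046, a(13)=-201884, a(14)=-466022, a(15)=-1071674, a(16)=-2469740, a(17)=-5684762, a(18)=-13093982; answer -13093982

-13093982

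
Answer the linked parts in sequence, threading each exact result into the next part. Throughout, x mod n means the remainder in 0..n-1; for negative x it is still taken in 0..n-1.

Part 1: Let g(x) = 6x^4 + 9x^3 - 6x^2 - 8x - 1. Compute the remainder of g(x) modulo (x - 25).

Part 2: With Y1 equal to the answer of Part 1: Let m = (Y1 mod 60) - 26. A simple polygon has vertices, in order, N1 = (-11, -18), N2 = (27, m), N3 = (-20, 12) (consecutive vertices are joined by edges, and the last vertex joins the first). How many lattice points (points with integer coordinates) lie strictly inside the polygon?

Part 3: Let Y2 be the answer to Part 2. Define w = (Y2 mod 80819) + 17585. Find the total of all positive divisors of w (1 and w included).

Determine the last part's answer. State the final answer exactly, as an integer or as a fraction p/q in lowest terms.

Part 1: remainder = value at the root: 6*(25)^4 + 9*(25)^3 - 6*(25)^2 - 8*(25)^1 - 1 = (2343750) + (140625) + (-3750) + (-200) + (-1) = 2480424; answer 2480424
Part 2: Y1 = 2480424; m = -2; cross terms: (-11*-2 - 27*-18)=508, (27*12 - -20*-2)=284, (-20*-18 - -11*12)=492; twice the area = |1284| = 1284; area = 642; boundary points = 2 + 1 + 3 = 6; strictly interior points = area - boundary/2 + 1 = 640; answer 640
Part 3: Y2 = 640; w = 18225; 18225 = 3^6 * 5^2; sigma = (1 + 3 + 9 + 27 + 81 + 243 + 729) * (1 + 5 + 25) = 1093 * 31 = 33883; answer 33883

33883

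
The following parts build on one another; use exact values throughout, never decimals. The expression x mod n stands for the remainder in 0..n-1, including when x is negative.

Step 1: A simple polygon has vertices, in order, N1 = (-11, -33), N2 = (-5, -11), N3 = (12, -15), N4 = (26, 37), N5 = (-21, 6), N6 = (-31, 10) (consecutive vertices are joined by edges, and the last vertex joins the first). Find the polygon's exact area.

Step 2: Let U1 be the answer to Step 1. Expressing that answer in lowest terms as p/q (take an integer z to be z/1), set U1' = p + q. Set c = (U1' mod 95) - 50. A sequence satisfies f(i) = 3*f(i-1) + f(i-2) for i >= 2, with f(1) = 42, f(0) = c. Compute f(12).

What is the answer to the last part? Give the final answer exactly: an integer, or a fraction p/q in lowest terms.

Step 1: cross terms: (-11*-11 - -5*-33)=-44, (-5*-15 - 12*-11)=207, (12*37 - 26*-15)=834, (26*6 - -21*37)=933, (-21*10 - -31*6)=-24, (-31*-33 - -11*10)=1133; twice the area = |3039| = 3039; area = 3039/2; answer 3039/2
Step 2: U1 = 3039/2; threaded value p + q = 3041; c = -49; f(2) = 3*(42) + 1*(-49) = 77; iterating: f(2)=77, f(3)=273, f(4)=896, f(5)=2961, f(6)=9779, f(7)=32298, f(8)=106673, f(9)=352317, f(10)=1163624, f(11)=3843189, f(12)=12693191; answer 12693191

12693191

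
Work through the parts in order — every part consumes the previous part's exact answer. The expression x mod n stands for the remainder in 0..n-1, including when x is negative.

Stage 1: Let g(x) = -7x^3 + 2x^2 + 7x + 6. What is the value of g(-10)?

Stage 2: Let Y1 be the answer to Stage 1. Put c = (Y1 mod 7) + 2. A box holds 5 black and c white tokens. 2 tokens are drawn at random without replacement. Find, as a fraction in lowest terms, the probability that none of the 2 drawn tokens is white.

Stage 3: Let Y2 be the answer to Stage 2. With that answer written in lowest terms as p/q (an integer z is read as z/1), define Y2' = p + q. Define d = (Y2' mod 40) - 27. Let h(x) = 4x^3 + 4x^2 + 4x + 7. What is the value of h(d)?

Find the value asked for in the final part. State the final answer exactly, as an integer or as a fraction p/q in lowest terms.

Stage 1: -7*(-10)^3 + 2*(-10)^2 + 7*(-10)^1 + 6 = (7000) + (200) + (-70) + (6) = 7136; answer 7136
Stage 2: Y1 = 7136; c = 5; total draws C(10,2) = 45; favorable C(5,2) = 10; P = 2/9; answer 2/9
Stage 3: Y2 = 2/9; threaded value p + q = 11; d = -16; 4*(-16)^3 + 4*(-16)^2 + 4*(-16)^1 + 7 = (-16384) + (1024) + (-64) + (7) = -15417; answer -15417

-15417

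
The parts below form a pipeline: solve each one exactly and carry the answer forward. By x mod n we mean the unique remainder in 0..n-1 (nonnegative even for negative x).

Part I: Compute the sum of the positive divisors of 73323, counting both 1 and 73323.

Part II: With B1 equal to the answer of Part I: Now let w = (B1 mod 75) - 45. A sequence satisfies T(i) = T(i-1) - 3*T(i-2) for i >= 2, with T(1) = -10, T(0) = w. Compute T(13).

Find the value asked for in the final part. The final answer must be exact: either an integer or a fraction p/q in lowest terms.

Part I: 73323 = 3^2 * 8147; sigma = (1 + 3 + 9) * (1 + 8147) = 13 * 8148 = 105924; answer 105924
Part II: B1 = 105924; w = -21; T(2) = 1*(-10) - 3*(-21) = 53; iterating: T(2)=53, T(3)=83, T(4)=-76, T(5)=-325, T(6)=-97, T(7)=878, T(8)=1169, T(9)=-1465, T(10)=-4972, T(11)=-577, T(12)=14339, T(13)=16070; answer 16070

16070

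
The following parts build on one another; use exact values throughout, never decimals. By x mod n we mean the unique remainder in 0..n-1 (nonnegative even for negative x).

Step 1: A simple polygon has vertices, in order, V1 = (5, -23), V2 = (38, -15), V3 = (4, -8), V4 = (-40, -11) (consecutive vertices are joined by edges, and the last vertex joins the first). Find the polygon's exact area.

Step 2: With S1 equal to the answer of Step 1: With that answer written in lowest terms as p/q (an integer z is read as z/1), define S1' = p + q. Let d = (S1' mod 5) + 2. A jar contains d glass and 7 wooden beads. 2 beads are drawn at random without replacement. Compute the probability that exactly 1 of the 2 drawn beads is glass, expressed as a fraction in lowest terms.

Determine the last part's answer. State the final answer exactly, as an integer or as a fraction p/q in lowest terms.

Step 1: cross terms: (5*-15 - 38*-23)=799, (38*-8 - 4*-15)=-244, (4*-11 - -40*-8)=-364, (-40*-23 - 5*-11)=975; twice the area = |1166| = 1166; area = 583; answer 583
Step 2: S1 = 583; threaded value p + q = 584; d = 6; total draws C(13,2) = 78; favorable C(6,1)*C(7,1) = 42; P = 7/13; answer 7/13

7/13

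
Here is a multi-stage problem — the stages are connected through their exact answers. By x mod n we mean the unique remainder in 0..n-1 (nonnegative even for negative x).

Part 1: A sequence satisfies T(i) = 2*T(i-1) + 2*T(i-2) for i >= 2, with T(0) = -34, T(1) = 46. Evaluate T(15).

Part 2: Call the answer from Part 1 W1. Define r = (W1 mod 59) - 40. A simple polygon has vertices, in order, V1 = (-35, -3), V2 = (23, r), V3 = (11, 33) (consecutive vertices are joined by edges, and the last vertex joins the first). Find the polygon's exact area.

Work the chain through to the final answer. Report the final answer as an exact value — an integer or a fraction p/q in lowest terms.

630

Part 1: T(2) = 2*(46) + 2*(-34) = 24; iterating: T(2)=24, T(3)=140, T(4)=328, T(5)=936, T(6)=2528, T(7)=6928, T(8)=18912, T(9)=51680, T(10)=141184, T(11)=385728, T(12)=1053824, T(13)=2879104, T(14)=7865856, T(15)=21489920; answer 21489920
Part 2: W1 = 21489920; r = 15; cross terms: (-35*15 - 23*-3)=-456, (23*33 - 11*15)=594, (11*-3 - -35*33)=1122; twice the area = |1260| = 1260; area = 630; answer 630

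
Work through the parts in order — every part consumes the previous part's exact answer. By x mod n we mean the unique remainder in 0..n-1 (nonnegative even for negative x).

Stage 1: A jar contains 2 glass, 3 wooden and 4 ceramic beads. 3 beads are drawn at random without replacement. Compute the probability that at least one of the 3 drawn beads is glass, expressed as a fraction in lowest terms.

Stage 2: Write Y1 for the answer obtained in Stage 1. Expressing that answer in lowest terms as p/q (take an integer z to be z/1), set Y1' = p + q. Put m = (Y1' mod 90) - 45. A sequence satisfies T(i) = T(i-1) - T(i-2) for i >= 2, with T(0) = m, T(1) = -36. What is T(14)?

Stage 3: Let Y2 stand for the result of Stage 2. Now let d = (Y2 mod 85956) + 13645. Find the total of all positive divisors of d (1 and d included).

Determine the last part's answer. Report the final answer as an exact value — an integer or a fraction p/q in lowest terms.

Stage 1: total draws C(9,3) = 84; complement C(7,3) = 35; favorable 84 - 35 = 49; P = 7/12; answer 7/12
Stage 2: Y1 = 7/12; threaded value p + q = 19; m = -26; T(2) = 1*(-36) - 1*(-26) = -10; iterating: T(2)=-10, T(3)=26, T(4)=36, T(5)=10, T(6)=-26, T(7)=-36, T(8)=-10, T(9)=26, T(10)=36, T(11)=10, T(12)=-26, T(13)=-36, T(14)=-10; answer -10
Stage 3: Y2 = -10; d = 99591; 99591 = 3 * 89 * 373; sigma = (1 + 3) * (1 + 89) * (1 + 373) = 4 * 90 * 374 = 134640; answer 134640

134640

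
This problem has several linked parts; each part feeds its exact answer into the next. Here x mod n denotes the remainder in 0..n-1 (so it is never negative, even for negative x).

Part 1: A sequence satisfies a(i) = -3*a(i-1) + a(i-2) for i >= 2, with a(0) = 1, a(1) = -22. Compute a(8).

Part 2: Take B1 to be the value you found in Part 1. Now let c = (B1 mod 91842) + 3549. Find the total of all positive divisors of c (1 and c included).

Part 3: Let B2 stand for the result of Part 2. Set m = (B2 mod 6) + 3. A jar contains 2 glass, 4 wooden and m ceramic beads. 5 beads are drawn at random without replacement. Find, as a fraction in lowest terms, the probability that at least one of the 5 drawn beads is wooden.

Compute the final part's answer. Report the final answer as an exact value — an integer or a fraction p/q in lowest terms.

21/22

Part 1: a(2) = -3*(-22) + 1*(1) = 67; iterating: a(2)=67, a(3)=-223, a(4)=736, a(5)=-2431, a(6)=8029, a(7)=-26518, a(8)=87583; answer 87583
Part 2: B1 = 87583; c = 91132; 91132 = 2^2 * 22783; sigma = (1 + 2 + 4) * (1 + 22783) = 7 * 22784 = 159488; answer 159488
Part 3: B2 = 159488; m = 5; total draws C(11,5) = 462; complement C(7,5) = 21; favorable 462 - 21 = 441; P = 21/22; answer 21/22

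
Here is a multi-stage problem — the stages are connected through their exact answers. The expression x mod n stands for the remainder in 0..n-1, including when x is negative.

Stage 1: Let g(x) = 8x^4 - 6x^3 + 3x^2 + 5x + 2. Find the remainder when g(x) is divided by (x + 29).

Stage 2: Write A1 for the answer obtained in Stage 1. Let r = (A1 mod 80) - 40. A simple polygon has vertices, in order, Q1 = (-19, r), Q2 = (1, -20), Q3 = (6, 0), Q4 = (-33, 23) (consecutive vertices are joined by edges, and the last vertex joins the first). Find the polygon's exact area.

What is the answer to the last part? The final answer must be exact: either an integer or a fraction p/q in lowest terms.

2367/2

Stage 1: remainder = value at the root: 8*(-29)^4 - 6*(-29)^3 + 3*(-29)^2 + 5*(-29)^1 + 2 = (5658248) + (146334) + (2523) + (-145) + (2) = 5806962; answer 5806962
Stage 2: A1 = 5806962; r = -38; cross terms: (-19*-20 - 1*-38)=418, (1*0 - 6*-20)=120, (6*23 - -33*0)=138, (-33*-38 - -19*23)=1691; twice the area = |2367| = 2367; area = 2367/2; answer 2367/2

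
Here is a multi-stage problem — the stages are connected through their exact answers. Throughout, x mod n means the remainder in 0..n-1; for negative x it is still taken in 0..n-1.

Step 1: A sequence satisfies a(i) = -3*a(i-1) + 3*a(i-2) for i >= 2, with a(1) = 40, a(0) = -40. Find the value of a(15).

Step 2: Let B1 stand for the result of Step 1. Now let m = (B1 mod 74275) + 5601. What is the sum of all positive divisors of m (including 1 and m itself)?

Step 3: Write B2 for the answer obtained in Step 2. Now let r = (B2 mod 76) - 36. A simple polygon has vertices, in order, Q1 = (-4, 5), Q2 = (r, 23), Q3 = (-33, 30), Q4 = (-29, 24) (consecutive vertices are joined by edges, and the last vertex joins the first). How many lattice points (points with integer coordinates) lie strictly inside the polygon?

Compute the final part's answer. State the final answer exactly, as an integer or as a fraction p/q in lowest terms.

594

Step 1: a(2) = -3*(40) + 3*(-40) = -240; iterating: a(2)=-240, a(3)=840, a(4)=-3240, a(5)=12240, a(6)=-46440, a(7)=176040, a(8)=-667440, a(9)=2530440, a(10)=-9593640, a(11)=36372240, a(12)=-137897640, a(13)=522809640, a(14)=-1982121840, a(15)=7514794440; answer 7514794440
Step 2: B1 = 7514794440; m = 26916; 26916 = 2^2 * 3 * 2243; sigma = (1 + 2 + 4) * (1 + 3) * (1 + 2243) = 7 * 4 * 2244 = 62832; answer 62832
Step 3: B2 = 62832; r = 20; cross terms: (-4*23 - 20*5)=-192, (20*30 - -33*23)=1359, (-33*24 - -29*30)=78, (-29*5 - -4*24)=-49; twice the area = |1196| = 1196; area = 598; boundary points = 6 + 1 + 2 + 1 = 10; strictly interior points = area - boundary/2 + 1 = 594; answer 594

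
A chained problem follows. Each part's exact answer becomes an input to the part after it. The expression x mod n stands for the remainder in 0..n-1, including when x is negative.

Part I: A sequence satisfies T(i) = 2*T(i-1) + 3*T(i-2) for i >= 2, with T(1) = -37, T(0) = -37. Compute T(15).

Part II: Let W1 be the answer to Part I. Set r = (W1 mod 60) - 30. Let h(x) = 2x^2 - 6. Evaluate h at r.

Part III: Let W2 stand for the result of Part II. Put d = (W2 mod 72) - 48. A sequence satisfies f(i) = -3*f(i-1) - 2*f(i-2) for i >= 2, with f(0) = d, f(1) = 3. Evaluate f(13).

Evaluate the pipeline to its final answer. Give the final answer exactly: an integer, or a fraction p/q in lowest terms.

-204747

Part I: T(2) = 2*(-37) + 3*(-37) = -185; iterating: T(2)=-185, T(3)=-481, T(4)=-1517, T(5)=-4477, T(6)=-13505, T(7)=-40441, T(8)=-121397, T(9)=-364117, T(10)=-1092425, T(11)=-3277201, T(12)=-9831677, T(13)=-29494957, T(14)=-88484945, T(15)=-265454761; answer -265454761
Part II: W1 = -265454761; r = 29; 2*(29)^2 - 6 = (1682) + (-6) = 1676; answer 1676
Part III: W2 = 1676; d = -28; f(2) = -3*(3) - 2*(-28) = 47; iterating: f(2)=47, f(3)=-147, f(4)=347, f(5)=-747, f(6)=1547, f(7)=-3147, f(8)=6347, f(9)=-12747, f(10)=25547, f(11)=-51147, f(12)=102347, f(13)=-204747; answer -204747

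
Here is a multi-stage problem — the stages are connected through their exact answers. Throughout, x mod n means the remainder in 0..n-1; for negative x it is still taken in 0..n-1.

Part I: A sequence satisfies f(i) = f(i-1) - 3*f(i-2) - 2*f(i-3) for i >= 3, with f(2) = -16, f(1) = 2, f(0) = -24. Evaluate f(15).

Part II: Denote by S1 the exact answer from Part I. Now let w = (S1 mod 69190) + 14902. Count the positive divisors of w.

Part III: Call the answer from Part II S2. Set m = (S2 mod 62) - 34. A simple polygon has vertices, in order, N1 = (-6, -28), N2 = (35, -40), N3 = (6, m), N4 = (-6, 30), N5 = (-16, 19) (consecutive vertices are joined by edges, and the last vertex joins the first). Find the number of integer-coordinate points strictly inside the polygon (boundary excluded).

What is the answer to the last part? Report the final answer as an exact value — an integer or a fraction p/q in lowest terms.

Part I: f(3) = 1*(-16) - 3*(2) - 2*(-24) = 26; iterating: f(3)=26, f(4)=70, f(5)=24, f(6)=-238, f(7)=-450, f(8)=216, f(9)=2042, f(10)=2294, f(11)=-4264, f(12)=-15230, f(13)=-7026, f(14)=47192, f(15)=98730; answer 98730
Part II: S1 = 98730; w = 44442; 44442 = 2 * 3^3 * 823; number of divisors = (1+1) * (3+1) * (1+1) = 16; answer 16
Part III: S2 = 16; m = -18; cross terms: (-6*-40 - 35*-28)=1220, (35*-18 - 6*-40)=-390, (6*30 - -6*-18)=72, (-6*19 - -16*30)=366, (-16*-28 - -6*19)=562; twice the area = |1830| = 1830; area = 915; boundary points = 1 + 1 + 12 + 1 + 1 = 16; strictly interior points = area - boundary/2 + 1 = 908; answer 908

908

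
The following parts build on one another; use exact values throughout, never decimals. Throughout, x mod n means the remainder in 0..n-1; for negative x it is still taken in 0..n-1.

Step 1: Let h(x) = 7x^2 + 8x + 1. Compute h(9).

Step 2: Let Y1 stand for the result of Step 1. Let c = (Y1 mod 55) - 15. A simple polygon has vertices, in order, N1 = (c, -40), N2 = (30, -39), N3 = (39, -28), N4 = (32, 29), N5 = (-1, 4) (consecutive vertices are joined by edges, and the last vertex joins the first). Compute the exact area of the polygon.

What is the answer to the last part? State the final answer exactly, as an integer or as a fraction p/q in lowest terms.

3245/2

Step 1: 7*(9)^2 + 8*(9)^1 + 1 = (567) + (72) + (1) = 640; answer 640
Step 2: Y1 = 640; c = 20; cross terms: (20*-39 - 30*-40)=420, (30*-28 - 39*-39)=681, (39*29 - 32*-28)=2027, (32*4 - -1*29)=157, (-1*-40 - 20*4)=-40; twice the area = |3245| = 3245; area = 3245/2; answer 3245/2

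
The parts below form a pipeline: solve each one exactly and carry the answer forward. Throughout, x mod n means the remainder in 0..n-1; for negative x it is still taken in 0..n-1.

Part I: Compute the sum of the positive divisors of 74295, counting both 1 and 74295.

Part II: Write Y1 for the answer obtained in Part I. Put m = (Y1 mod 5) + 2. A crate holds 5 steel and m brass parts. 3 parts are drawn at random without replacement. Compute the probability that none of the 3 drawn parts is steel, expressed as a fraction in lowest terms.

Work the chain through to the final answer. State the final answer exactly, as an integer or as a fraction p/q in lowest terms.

Part I: 74295 = 3^2 * 5 * 13 * 127; sigma = (1 + 3 + 9) * (1 + 5) * (1 + 13) * (1 + 127) = 13 * 6 * 14 * 128 = 139776; answer 139776
Part II: Y1 = 139776; m = 3; total draws C(8,3) = 56; favorable C(3,3) = 1; P = 1/56; answer 1/56

1/56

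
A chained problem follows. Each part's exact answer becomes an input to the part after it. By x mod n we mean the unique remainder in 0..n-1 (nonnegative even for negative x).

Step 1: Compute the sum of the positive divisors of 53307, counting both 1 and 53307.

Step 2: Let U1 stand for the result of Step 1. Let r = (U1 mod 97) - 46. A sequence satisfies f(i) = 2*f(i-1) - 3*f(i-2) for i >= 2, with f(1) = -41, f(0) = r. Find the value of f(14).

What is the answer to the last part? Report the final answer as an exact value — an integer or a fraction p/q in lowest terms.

Step 1: 53307 = 3^2 * 5923; sigma = (1 + 3 + 9) * (1 + 5923) = 13 * 5924 = 77012; answer 77012
Step 2: U1 = 77012; r = 45; f(2) = 2*(-41) - 3*(45) = -217; iterating: f(2)=-217, f(3)=-311, f(4)=29, f(5)=991, f(6)=1895, f(7)=817, f(8)=-4051, f(9)=-10553, f(10)=-8953, f(11)=13753, f(12)=54365, f(13)=67471, f(14)=-28153; answer -28153

-28153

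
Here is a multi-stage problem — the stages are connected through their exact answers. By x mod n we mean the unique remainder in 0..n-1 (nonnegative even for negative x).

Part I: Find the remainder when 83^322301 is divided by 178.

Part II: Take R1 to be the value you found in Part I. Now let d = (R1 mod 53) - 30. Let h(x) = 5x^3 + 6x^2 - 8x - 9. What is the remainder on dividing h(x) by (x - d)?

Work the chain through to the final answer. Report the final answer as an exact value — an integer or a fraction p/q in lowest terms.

Part I: squarings mod 178: 83^1=83, 83^2=125, 83^4=139, 83^8=97, 83^16=153, 83^32=91, 83^64=93, 83^128=105, 83^256=167, 83^512=121, 83^1024=45, 83^2048=67, 83^4096=39, 83^8192=97, 83^16384=153, 83^32768=91, 83^65536=93, 83^131072=105, 83^262144=167; 83^322301 = 83^1 * 83^4 * 83^8 * 83^16 * 83^32 * 83^64 * 83^128 * 83^512 * 83^2048 * 83^8192 * 83^16384 * 83^32768 * 83^262144 = 95 (mod 178); answer 95
Part II: R1 = 95; d = 12; remainder = value at the root: 5*(12)^3 + 6*(12)^2 - 8*(12)^1 - 9 = (8640) + (864) + (-96) + (-9) = 9399; answer 9399

9399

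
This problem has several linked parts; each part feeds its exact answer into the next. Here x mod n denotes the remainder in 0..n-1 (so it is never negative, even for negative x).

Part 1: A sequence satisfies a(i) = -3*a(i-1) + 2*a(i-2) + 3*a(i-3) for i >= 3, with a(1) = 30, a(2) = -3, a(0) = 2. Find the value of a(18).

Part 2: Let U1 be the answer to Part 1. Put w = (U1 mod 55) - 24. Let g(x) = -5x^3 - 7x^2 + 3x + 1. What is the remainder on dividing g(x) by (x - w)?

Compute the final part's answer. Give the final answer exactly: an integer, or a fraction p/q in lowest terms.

2089

Part 1: a(3) = -3*(-3) + 2*(30) + 3*(2) = 75; iterating: a(3)=75, a(4)=-141, a(5)=564, a(6)=-1749, a(7)=5952, a(8)=-19662, a(9)=65643, a(10)=-218397, a(11)=727491, a(12)=-2422338, a(13)=8066805, a(14)=-26862618, a(15)=89454450, a(16)=-297888171, a(17)=991985559, a(18)=-3303369669; answer -3303369669
Part 2: U1 = -3303369669; w = -8; remainder = value at the root: -5*(-8)^3 - 7*(-8)^2 + 3*(-8)^1 + 1 = (2560) + (-448) + (-24) + (1) = 2089; answer 2089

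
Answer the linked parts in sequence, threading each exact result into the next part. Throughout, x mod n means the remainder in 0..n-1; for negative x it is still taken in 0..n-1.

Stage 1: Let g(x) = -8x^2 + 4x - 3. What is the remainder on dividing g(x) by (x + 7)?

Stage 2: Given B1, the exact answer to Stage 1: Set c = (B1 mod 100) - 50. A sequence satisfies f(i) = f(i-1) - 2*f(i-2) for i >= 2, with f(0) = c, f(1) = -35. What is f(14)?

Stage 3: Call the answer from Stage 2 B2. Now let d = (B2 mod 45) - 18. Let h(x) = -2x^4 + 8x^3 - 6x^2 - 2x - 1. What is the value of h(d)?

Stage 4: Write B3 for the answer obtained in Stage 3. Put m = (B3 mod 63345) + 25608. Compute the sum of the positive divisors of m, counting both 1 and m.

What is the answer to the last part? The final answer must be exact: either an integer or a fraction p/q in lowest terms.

234000

Stage 1: remainder = value at the root: -8*(-7)^2 + 4*(-7)^1 - 3 = (-392) + (-28) + (-3) = -423; answer -423
Stage 2: B1 = -423; c = 27; f(2) = 1*(-35) - 2*(27) = -89; iterating: f(2)=-89, f(3)=-19, f(4)=159, f(5)=197, f(6)=-121, f(7)=-515, f(8)=-273, f(9)=757, f(10)=1303, f(11)=-211, f(12)=-2817, f(13)=-2395, f(14)=3239; answer 3239
Stage 3: B2 = 3239; d = 26; -2*(26)^4 + 8*(26)^3 - 6*(26)^2 - 2*(26)^1 - 1 = (-913952) + (140608) + (-4056) + (-52) + (-1) = -777453; answer -777453
Stage 4: B3 = -777453; m = 71640; 71640 = 2^3 * 3^2 * 5 * 199; sigma = (1 + 2 + 4 + 8) * (1 + 3 + 9) * (1 + 5) * (1 + 199) = 15 * 13 * 6 * 200 = 234000; answer 234000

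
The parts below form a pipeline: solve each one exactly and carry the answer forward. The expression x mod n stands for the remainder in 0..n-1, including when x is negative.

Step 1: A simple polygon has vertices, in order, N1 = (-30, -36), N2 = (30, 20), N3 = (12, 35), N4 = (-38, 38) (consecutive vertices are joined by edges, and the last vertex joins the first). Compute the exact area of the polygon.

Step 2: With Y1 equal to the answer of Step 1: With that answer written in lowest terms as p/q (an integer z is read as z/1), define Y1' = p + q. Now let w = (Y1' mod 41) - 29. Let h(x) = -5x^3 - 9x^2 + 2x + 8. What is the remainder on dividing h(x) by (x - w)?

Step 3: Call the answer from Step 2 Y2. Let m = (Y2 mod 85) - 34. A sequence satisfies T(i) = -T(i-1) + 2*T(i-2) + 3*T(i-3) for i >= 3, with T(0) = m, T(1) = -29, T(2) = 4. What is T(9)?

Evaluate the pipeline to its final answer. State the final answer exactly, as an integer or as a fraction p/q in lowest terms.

Step 1: cross terms: (-30*20 - 30*-36)=480, (30*35 - 12*20)=810, (12*38 - -38*35)=1786, (-38*-36 - -30*38)=2508; twice the area = |5584| = 5584; area = 2792; answer 2792
Step 2: Y1 = 2792; threaded value p + q = 2793; w = -24; remainder = value at the root: -5*(-24)^3 - 9*(-24)^2 + 2*(-24)^1 + 8 = (69120) + (-5184) + (-48) + (8) = 63896; answer 63896
Step 3: Y2 = 63896; m = 27; T(3) = -1*(4) + 2*(-29) + 3*(27) = 19; iterating: T(3)=19, T(4)=-98, T(5)=148, T(6)=-287, T(7)=289, T(8)=-419, T(9)=136; answer 136

136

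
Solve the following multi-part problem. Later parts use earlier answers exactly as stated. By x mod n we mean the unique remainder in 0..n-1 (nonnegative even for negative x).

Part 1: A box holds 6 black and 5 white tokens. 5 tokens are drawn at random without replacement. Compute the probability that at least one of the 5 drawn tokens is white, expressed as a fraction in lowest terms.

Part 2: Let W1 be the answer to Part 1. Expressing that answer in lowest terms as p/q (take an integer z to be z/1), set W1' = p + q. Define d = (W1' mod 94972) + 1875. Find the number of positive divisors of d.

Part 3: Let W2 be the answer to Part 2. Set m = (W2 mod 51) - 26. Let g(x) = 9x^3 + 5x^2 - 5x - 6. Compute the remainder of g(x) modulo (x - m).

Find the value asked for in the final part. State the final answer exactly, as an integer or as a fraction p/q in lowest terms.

Part 1: total draws C(11,5) = 462; complement C(6,5) = 6; favorable 462 - 6 = 456; P = 76/77; answer 76/77
Part 2: W1 = 76/77; threaded value p + q = 153; d = 2028; 2028 = 2^2 * 3 * 13^2; number of divisors = (2+1) * (1+1) * (2+1) = 18; answer 18
Part 3: W2 = 18; m = -8; remainder = value at the root: 9*(-8)^3 + 5*(-8)^2 - 5*(-8)^1 - 6 = (-4608) + (320) + (40) + (-6) = -4254; answer -4254

-4254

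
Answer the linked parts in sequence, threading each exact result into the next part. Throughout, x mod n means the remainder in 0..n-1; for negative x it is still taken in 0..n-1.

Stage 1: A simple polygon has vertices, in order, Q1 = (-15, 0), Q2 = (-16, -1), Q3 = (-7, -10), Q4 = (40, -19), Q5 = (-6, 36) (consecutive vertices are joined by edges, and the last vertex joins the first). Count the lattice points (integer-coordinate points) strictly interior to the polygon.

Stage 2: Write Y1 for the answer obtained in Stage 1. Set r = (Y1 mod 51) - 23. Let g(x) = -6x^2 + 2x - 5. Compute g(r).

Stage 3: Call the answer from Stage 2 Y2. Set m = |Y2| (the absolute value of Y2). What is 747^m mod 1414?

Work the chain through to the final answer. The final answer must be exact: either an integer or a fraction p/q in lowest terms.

899

Stage 1: cross terms: (-15*-1 - -16*0)=15, (-16*-10 - -7*-1)=153, (-7*-19 - 40*-10)=533, (40*36 - -6*-19)=1326, (-6*0 - -15*36)=540; twice the area = |2567| = 2567; area = 2567/2; boundary points = 1 + 9 + 1 + 1 + 9 = 21; strictly interior points = area - boundary/2 + 1 = 1274; answer 1274
Stage 2: Y1 = 1274; r = 27; -6*(27)^2 + 2*(27)^1 - 5 = (-4374) + (54) + (-5) = -4325; answer -4325
Stage 3: Y2 = -4325; m = 4325; squarings mod 1414: 747^1=747, 747^2=893, 747^4=1367, 747^8=795, 747^16=1381, 747^32=1089, 747^64=989, 747^128=1047, 747^256=359, 747^512=207, 747^1024=429, 747^2048=221, 747^4096=765; 747^4325 = 747^1 * 747^4 * 747^32 * 747^64 * 747^128 * 747^4096 = 899 (mod 1414); answer 899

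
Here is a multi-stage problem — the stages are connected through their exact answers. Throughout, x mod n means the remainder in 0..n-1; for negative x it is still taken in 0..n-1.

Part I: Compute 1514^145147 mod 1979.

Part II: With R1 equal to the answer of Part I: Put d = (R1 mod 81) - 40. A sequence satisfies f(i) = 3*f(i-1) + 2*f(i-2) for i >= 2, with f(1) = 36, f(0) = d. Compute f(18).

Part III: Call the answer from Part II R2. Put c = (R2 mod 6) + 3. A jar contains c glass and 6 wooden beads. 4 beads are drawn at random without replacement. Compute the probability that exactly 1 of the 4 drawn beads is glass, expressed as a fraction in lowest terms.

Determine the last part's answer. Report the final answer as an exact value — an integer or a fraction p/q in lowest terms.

Part I: squarings mod 1979: 1514^1=1514, 1514^2=514, 1514^4=989, 1514^8=495, 1514^16=1608, 1514^32=1090, 1514^64=700, 1514^128=1187, 1514^256=1900, 1514^512=304, 1514^1024=1382, 1514^2048=189, 1514^4096=99, 1514^8192=1885, 1514^16384=920, 1514^32768=1367, 1514^65536=513, 1514^131072=1941; 1514^145147 = 1514^1 * 1514^2 * 1514^8 * 1514^16 * 1514^32 * 1514^64 * 1514^128 * 1514^512 * 1514^1024 * 1514^4096 * 1514^8192 * 1514^131072 = 1067 (mod 1979); answer 1067
Part II: R1 = 1067; d = -26; f(2) = 3*(36) + 2*(-26) = 56; iterating: f(2)=56, f(3)=240, f(4)=832, f(5)=2976, f(6)=10592, f(7)=37728, f(8)=134368, f(9)=478560, f(10)=1704416, f(11)=6070368, f(12)=21619936, f(13)=77000544, f(14)=274241504, f(15)=976725600, f(16)=3478659808, f(17)=12389430624, f(18)=44125611488; answer 44125611488
Part III: R2 = 44125611488; c = 5; total draws C(11,4) = 330; favorable C(5,1)*C(6,3) = 100; P = 10/33; answer 10/33

10/33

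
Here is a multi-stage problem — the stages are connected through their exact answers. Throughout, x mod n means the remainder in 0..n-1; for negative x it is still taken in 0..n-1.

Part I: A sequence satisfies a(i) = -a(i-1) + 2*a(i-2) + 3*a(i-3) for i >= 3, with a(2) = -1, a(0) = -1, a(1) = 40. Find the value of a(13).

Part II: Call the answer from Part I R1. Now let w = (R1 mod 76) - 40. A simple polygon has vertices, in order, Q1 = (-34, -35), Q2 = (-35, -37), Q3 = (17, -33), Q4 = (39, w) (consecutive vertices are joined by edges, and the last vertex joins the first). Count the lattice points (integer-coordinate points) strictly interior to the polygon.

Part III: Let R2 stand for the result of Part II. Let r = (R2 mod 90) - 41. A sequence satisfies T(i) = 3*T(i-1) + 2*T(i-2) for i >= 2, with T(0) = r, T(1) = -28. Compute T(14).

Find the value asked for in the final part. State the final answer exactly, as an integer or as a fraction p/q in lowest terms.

-128540900

Part I: a(3) = -1*(-1) + 2*(40) + 3*(-1) = 78; iterating: a(3)=78, a(4)=40, a(5)=113, a(6)=201, a(7)=145, a(8)=596, a(9)=297, a(10)=1330, a(11)=1052, a(12)=2499, a(13)=3595; answer 3595
Part II: R1 = 3595; w = -17; cross terms: (-34*-37 - -35*-35)=33, (-35*-33 - 17*-37)=1784, (17*-17 - 39*-33)=998, (39*-35 - -34*-17)=-1943; twice the area = |872| = 872; area = 436; boundary points = 1 + 4 + 2 + 1 = 8; strictly interior points = area - boundary/2 + 1 = 433; answer 433
Part III: R2 = 433; r = 32; T(2) = 3*(-28) + 2*(32) = -20; iterating: T(2)=-20, T(3)=-116, T(4)=-388, T(5)=-1396, T(6)=-4964, T(7)=-17684, T(8)=-62980, T(9)=-224308, T(10)=-798884, T(11)=-2845268, T(12)=-10133572, T(13)=-36091252, T(14)=-128540900; answer -128540900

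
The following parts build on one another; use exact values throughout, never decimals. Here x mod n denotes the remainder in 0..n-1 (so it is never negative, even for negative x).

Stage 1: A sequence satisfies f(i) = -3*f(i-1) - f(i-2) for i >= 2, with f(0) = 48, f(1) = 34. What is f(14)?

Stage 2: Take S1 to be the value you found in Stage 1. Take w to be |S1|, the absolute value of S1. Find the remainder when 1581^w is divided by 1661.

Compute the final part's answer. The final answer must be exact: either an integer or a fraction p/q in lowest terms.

Stage 1: f(2) = -3*(34) - 1*(48) = -150; iterating: f(2)=-150, f(3)=416, f(4)=-1098, f(5)=2878, f(6)=-7536, f(7)=19730, f(8)=-51654, f(9)=135232, f(10)=-354042, f(11)=926894, f(12)=-2426640, f(13)=6353026, f(14)=-16632438; answer -16632438
Stage 2: S1 = -16632438; w = 16632438; squarings mod 1661: 1581^1=1581, 1581^2=1417, 1581^4=1401, 1581^8=1160, 1581^16=190, 1581^32=1219, 1581^64=1027, 1581^128=1655, 1581^256=36, 1581^512=1296, 1581^1024=345, 1581^2048=1094, 1581^4096=916, 1581^8192=251, 1581^16384=1544, 1581^32768=401, 1581^65536=1345, 1581^131072=196, 1581^262144=213, 1581^524288=522, 1581^1048576=80, 1581^2097152=1417, 1581^4194304=1401, 1581^8388608=1160; 1581^16632438 = 1581^2 * 1581^4 * 1581^16 * 1581^32 * 1581^64 * 1581^512 * 1581^2048 * 1581^16384 * 1581^32768 * 1581^65536 * 1581^262144 * 1581^524288 * 1581^1048576 * 1581^2097152 * 1581^4194304 * 1581^8388608 = 698 (mod 1661); answer 698

698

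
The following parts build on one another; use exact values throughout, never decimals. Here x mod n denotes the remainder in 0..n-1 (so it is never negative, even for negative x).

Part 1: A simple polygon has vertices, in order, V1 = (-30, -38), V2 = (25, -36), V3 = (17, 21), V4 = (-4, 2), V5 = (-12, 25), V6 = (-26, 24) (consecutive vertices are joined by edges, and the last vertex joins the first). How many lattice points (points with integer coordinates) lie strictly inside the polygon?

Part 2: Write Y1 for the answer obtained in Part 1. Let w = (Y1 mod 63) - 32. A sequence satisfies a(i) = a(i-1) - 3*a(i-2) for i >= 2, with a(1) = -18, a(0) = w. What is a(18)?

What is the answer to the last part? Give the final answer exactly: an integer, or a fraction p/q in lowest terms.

Part 1: cross terms: (-30*-36 - 25*-38)=2030, (25*21 - 17*-36)=1137, (17*2 - -4*21)=118, (-4*25 - -12*2)=-76, (-12*24 - -26*25)=362, (-26*-38 - -30*24)=1708; twice the area = |5279| = 5279; area = 5279/2; boundary points = 1 + 1 + 1 + 1 + 1 + 2 = 7; strictly interior points = area - boundary/2 + 1 = 2637; answer 2637
Part 2: Y1 = 2637; w = 22; a(2) = 1*(-18) - 3*(22) = -84; iterating: a(2)=-84, a(3)=-30, a(4)=222, a(5)=312, a(6)=-354, a(7)=-1290, a(8)=-228, a(9)=3642, a(10)=4326, a(11)=-6600, a(12)=-19578, a(13)=222, a(14)=58956, a(15)=58290, a(16)=-118578, a(17)=-293448, a(18)=62286; answer 62286

62286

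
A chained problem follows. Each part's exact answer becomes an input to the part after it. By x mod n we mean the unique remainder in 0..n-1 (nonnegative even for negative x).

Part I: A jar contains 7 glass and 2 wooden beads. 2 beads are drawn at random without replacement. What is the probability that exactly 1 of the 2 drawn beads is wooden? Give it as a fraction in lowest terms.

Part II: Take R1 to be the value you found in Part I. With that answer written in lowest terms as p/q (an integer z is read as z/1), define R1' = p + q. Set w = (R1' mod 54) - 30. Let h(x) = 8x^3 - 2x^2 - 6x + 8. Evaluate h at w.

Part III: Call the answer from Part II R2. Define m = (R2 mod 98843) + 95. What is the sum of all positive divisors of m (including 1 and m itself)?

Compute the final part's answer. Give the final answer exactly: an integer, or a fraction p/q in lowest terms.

206400

Part I: total draws C(9,2) = 36; favorable C(2,1)*C(7,1) = 14; P = 7/18; answer 7/18
Part II: R1 = 7/18; threaded value p + q = 25; w = -5; 8*(-5)^3 - 2*(-5)^2 - 6*(-5)^1 + 8 = (-1000) + (-50) + (30) + (8) = -1012; answer -1012
Part III: R2 = -1012; m = 97926; 97926 = 2 * 3 * 19 * 859; sigma = (1 + 2) * (1 + 3) * (1 + 19) * (1 + 859) = 3 * 4 * 20 * 860 = 206400; answer 206400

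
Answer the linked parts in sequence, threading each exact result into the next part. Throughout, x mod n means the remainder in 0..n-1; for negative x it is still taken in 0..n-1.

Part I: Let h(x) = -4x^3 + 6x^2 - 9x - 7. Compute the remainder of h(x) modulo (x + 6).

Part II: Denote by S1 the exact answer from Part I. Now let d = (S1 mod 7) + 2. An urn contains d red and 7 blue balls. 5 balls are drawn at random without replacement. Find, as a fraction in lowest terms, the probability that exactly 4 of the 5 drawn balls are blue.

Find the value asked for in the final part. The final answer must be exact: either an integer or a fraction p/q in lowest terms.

Part I: remainder = value at the root: -4*(-6)^3 + 6*(-6)^2 - 9*(-6)^1 - 7 = (864) + (216) + (54) + (-7) = 1127; answer 1127
Part II: S1 = 1127; d = 2; total draws C(9,5) = 126; favorable C(7,4)*C(2,1) = 70; P = 5/9; answer 5/9

5/9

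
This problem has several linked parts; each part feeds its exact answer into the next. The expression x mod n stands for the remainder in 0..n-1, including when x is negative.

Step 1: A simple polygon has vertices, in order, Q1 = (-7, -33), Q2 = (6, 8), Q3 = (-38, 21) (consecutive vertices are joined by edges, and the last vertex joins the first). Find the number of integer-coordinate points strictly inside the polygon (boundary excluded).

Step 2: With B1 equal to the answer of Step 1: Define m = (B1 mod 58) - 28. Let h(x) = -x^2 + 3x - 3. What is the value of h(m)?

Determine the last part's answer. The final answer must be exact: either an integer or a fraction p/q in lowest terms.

-871

Step 1: cross terms: (-7*8 - 6*-33)=142, (6*21 - -38*8)=430, (-38*-33 - -7*21)=1401; twice the area = |1973| = 1973; area = 1973/2; boundary points = 1 + 1 + 1 = 3; strictly interior points = area - boundary/2 + 1 = 986; answer 986
Step 2: B1 = 986; m = -28; -1*(-28)^2 + 3*(-28)^1 - 3 = (-784) + (-84) + (-3) = -871; answer -871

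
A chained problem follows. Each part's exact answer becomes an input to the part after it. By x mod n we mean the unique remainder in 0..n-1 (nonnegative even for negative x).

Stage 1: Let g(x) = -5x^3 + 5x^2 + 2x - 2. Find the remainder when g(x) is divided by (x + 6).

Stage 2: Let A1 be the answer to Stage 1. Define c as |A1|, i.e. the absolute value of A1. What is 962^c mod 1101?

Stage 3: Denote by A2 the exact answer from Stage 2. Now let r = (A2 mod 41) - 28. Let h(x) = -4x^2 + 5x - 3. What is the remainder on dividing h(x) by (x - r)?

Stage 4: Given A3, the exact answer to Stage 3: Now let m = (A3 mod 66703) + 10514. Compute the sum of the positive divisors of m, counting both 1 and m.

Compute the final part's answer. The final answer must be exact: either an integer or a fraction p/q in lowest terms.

200772

Stage 1: remainder = value at the root: -5*(-6)^3 + 5*(-6)^2 + 2*(-6)^1 - 2 = (1080) + (180) + (-12) + (-2) = 1246; answer 1246
Stage 2: A1 = 1246; c = 1246; squarings mod 1101: 962^1=962, 962^2=604, 962^4=385, 962^8=691, 962^16=748, 962^32=196, 962^64=982, 962^128=949, 962^256=1084, 962^512=289, 962^1024=946; 962^1246 = 962^2 * 962^4 * 962^8 * 962^16 * 962^64 * 962^128 * 962^1024 = 598 (mod 1101); answer 598
Stage 3: A2 = 598; r = -4; remainder = value at the root: -4*(-4)^2 + 5*(-4)^1 - 3 = (-64) + (-20) + (-3) = -87; answer -87
Stage 4: A3 = -87; m = 77130; 77130 = 2 * 3^2 * 5 * 857; sigma = (1 + 2) * (1 + 3 + 9) * (1 + 5) * (1 + 857) = 3 * 13 * 6 * 858 = 200772; answer 200772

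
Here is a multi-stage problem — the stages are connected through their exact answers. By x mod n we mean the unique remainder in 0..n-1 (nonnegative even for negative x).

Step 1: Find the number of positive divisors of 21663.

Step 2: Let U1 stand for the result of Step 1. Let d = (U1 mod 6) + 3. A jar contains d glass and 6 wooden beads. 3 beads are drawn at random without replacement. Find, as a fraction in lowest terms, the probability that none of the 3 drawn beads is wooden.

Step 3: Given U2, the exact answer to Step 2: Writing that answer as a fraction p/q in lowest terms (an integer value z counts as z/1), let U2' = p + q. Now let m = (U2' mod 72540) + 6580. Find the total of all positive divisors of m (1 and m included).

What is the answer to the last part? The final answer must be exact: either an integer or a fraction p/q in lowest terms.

Step 1: 21663 = 3^2 * 29 * 83; number of divisors = (2+1) * (1+1) * (1+1) = 12; answer 12
Step 2: U1 = 12; d = 3; total draws C(9,3) = 84; favorable C(3,3) = 1; P = 1/84; answer 1/84
Step 3: U2 = 1/84; threaded value p + q = 85; m = 6665; 6665 = 5 * 31 * 43; sigma = (1 + 5) * (1 + 31) * (1 + 43) = 6 * 32 * 44 = 8448; answer 8448

8448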